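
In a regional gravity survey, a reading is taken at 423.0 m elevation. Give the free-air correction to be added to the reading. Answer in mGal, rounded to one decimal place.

Free-air correction = 0.3086 × 423.0 = 130.5 mGal

130.5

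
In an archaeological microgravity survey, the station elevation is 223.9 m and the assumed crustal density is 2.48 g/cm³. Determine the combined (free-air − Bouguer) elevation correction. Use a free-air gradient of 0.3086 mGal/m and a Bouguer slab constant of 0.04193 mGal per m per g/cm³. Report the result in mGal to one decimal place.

45.8

Combined gradient = 0.3086 − 0.04193 × 2.48 = 0.2046136 mGal/m
Combined elevation correction = 0.2046136 × 223.9 = 45.8 mGal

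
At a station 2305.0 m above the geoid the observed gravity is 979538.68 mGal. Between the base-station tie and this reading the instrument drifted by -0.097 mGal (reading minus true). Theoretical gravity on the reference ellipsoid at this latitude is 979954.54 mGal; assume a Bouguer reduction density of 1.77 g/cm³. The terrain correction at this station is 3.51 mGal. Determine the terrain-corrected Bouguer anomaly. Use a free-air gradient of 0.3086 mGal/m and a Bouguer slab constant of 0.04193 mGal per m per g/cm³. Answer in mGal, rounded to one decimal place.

Drift-corrected reading = 979538.68 − (-0.097) = 979538.777 mGal
Free-air correction = 0.3086 × 2305.0 = 711.32 mGal
Free-air anomaly = 979538.777 − 979954.54 + (711.32) = 295.557 mGal
Bouguer slab correction = 0.04193 × 1.77 × 2305.0 = 171.07 mGal
Simple Bouguer anomaly = 295.557 − (171.07) = 124.487 mGal
Complete Bouguer anomaly = 124.487 + 3.51 = 127.997 mGal

128.0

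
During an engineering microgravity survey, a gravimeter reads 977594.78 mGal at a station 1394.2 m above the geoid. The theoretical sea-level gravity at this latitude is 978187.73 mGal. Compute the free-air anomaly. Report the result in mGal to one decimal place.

-162.7

Free-air correction = 0.3086 × 1394.2 = 430.25 mGal
Free-air anomaly = 977594.78 − 978187.73 + (430.25) = -162.70 mGal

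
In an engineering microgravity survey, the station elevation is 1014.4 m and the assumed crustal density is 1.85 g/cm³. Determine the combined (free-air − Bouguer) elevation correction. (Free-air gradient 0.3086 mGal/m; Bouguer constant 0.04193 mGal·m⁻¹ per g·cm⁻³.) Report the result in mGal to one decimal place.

Combined gradient = 0.3086 − 0.04193 × 1.85 = 0.2310295 mGal/m
Combined elevation correction = 0.2310295 × 1014.4 = 234.4 mGal

234.4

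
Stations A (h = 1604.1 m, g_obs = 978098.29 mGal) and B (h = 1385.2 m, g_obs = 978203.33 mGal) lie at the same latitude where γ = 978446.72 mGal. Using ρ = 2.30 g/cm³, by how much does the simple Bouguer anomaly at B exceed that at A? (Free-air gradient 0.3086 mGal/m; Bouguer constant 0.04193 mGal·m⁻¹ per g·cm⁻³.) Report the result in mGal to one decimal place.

58.6

Δg_SB(A) = 978098.29 − 978446.72 + 0.3086×1604.1 − 0.04193×2.30×1604.1 = -8.10 mGal
Δg_SB(B) = 978203.33 − 978446.72 + 0.3086×1385.2 − 0.04193×2.30×1385.2 = 50.50 mGal
Difference = 50.50 − (-8.10) = 58.60 mGal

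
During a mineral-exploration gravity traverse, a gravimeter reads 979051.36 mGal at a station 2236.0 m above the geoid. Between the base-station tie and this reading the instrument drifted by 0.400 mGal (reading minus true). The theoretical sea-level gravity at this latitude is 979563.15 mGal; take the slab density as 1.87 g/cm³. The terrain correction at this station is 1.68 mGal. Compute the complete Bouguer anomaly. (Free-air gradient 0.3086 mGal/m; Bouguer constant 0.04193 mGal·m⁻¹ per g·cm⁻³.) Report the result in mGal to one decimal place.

Drift-corrected reading = 979051.36 − (0.400) = 979050.960 mGal
Free-air correction = 0.3086 × 2236.0 = 690.03 mGal
Free-air anomaly = 979050.960 − 979563.15 + (690.03) = 177.840 mGal
Bouguer slab correction = 0.04193 × 1.87 × 2236.0 = 175.32 mGal
Simple Bouguer anomaly = 177.840 − (175.32) = 2.520 mGal
Complete Bouguer anomaly = 2.520 + 1.68 = 4.200 mGal

4.2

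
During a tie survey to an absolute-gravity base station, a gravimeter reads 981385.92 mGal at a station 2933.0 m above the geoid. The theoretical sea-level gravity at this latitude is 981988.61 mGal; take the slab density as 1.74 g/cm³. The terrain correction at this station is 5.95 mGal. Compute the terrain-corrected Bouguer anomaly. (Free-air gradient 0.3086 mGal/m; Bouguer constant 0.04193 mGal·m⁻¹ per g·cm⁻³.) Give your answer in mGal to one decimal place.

94.4

Free-air correction = 0.3086 × 2933.0 = 905.12 mGal
Free-air anomaly = 981385.92 − 981988.61 + (905.12) = 302.43 mGal
Bouguer slab correction = 0.04193 × 1.74 × 2933.0 = 213.99 mGal
Simple Bouguer anomaly = 302.43 − (213.99) = 88.44 mGal
Complete Bouguer anomaly = 88.44 + 5.95 = 94.39 mGal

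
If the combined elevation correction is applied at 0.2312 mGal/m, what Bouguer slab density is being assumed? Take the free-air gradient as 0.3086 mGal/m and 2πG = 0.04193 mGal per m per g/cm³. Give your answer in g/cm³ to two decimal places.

0.2312 = 0.3086 − 0.04193 × ρ
ρ = (0.3086 − 0.2312) / 0.04193 = 1.85 g/cm³

1.85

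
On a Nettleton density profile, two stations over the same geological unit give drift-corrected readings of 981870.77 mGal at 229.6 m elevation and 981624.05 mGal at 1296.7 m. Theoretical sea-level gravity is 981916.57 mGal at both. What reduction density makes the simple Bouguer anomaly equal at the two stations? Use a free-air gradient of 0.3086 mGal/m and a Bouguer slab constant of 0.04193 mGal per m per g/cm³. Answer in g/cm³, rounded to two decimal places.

Δg_obs = 981624.05 − 981870.77 = -246.72 mGal over Δh = 1296.7 − 229.6 = 1067.1 m
Equal Bouguer anomalies ⇒ Δg_obs + (0.3086 − 0.04193ρ)·Δh = 0
0.3086 − 0.04193ρ = −Δg_obs/Δh = 0.23121
ρ = (0.3086 − 0.23121) / 0.04193 = 1.85 g/cm³

1.85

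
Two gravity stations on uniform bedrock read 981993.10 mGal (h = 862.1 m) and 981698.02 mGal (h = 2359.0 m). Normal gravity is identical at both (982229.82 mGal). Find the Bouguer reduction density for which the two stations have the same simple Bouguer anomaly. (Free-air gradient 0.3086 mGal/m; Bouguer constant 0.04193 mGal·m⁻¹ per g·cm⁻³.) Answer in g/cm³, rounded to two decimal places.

Δg_obs = 981698.02 − 981993.10 = -295.08 mGal over Δh = 2359.0 − 862.1 = 1496.9 m
Equal Bouguer anomalies ⇒ Δg_obs + (0.3086 − 0.04193ρ)·Δh = 0
0.3086 − 0.04193ρ = −Δg_obs/Δh = 0.19713
ρ = (0.3086 − 0.19713) / 0.04193 = 2.66 g/cm³

2.66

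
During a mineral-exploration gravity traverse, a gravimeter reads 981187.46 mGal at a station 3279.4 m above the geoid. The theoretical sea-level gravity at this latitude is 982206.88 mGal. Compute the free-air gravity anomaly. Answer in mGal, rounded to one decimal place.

Free-air correction = 0.3086 × 3279.4 = 1012.02 mGal
Free-air anomaly = 981187.46 − 982206.88 + (1012.02) = -7.40 mGal

-7.4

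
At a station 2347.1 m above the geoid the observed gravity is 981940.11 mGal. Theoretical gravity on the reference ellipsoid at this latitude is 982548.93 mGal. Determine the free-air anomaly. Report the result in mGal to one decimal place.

115.5

Free-air correction = 0.3086 × 2347.1 = 724.32 mGal
Free-air anomaly = 981940.11 − 982548.93 + (724.32) = 115.50 mGal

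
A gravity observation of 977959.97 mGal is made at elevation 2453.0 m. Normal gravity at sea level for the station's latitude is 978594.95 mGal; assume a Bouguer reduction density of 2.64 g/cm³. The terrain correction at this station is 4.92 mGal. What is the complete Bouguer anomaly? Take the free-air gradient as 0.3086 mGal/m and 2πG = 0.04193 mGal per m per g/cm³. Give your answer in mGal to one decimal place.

-144.6

Free-air correction = 0.3086 × 2453.0 = 757.00 mGal
Free-air anomaly = 977959.97 − 978594.95 + (757.00) = 122.02 mGal
Bouguer slab correction = 0.04193 × 2.64 × 2453.0 = 271.54 mGal
Simple Bouguer anomaly = 122.02 − (271.54) = -149.52 mGal
Complete Bouguer anomaly = -149.52 + 4.92 = -144.60 mGal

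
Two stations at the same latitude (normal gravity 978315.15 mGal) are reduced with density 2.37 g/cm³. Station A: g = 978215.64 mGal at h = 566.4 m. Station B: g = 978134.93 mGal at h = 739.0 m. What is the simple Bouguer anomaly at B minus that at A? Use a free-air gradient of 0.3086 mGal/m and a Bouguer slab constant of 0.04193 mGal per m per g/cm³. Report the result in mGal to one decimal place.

Δg_SB(A) = 978215.64 − 978315.15 + 0.3086×566.4 − 0.04193×2.37×566.4 = 19.00 mGal
Δg_SB(B) = 978134.93 − 978315.15 + 0.3086×739.0 − 0.04193×2.37×739.0 = -25.60 mGal
Difference = -25.60 − (19.00) = -44.60 mGal

-44.6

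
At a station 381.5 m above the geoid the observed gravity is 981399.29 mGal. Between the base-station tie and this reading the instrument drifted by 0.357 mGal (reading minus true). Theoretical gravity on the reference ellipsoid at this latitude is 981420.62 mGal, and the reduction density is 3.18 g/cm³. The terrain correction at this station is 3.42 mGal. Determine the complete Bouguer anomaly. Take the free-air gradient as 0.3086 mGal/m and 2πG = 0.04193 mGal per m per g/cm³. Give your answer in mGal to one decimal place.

Drift-corrected reading = 981399.29 − (0.357) = 981398.933 mGal
Free-air correction = 0.3086 × 381.5 = 117.73 mGal
Free-air anomaly = 981398.933 − 981420.62 + (117.73) = 96.043 mGal
Bouguer slab correction = 0.04193 × 3.18 × 381.5 = 50.87 mGal
Simple Bouguer anomaly = 96.043 − (50.87) = 45.173 mGal
Complete Bouguer anomaly = 45.173 + 3.42 = 48.593 mGal

48.6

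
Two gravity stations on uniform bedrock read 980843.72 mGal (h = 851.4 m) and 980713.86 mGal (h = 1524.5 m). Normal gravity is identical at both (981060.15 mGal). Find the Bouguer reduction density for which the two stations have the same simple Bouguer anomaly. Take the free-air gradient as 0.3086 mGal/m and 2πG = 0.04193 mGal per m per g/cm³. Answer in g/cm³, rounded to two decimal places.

Δg_obs = 980713.86 − 980843.72 = -129.86 mGal over Δh = 1524.5 − 851.4 = 673.1 m
Equal Bouguer anomalies ⇒ Δg_obs + (0.3086 − 0.04193ρ)·Δh = 0
0.3086 − 0.04193ρ = −Δg_obs/Δh = 0.19293
ρ = (0.3086 − 0.19293) / 0.04193 = 2.76 g/cm³

2.76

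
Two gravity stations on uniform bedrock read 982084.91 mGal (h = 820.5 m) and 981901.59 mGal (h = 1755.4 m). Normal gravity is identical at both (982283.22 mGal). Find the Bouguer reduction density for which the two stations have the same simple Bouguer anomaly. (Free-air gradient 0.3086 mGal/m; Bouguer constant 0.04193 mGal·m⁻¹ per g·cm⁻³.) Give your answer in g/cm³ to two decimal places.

Δg_obs = 981901.59 − 982084.91 = -183.32 mGal over Δh = 1755.4 − 820.5 = 934.9 m
Equal Bouguer anomalies ⇒ Δg_obs + (0.3086 − 0.04193ρ)·Δh = 0
0.3086 − 0.04193ρ = −Δg_obs/Δh = 0.19609
ρ = (0.3086 − 0.19609) / 0.04193 = 2.68 g/cm³

2.68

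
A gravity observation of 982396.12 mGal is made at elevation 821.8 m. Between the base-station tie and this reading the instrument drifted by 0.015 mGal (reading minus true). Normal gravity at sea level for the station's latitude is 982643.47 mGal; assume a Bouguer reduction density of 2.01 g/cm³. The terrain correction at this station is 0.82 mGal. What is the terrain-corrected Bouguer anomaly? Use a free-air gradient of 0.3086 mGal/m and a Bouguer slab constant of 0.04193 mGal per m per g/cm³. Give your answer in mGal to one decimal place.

-62.2

Drift-corrected reading = 982396.12 − (0.015) = 982396.105 mGal
Free-air correction = 0.3086 × 821.8 = 253.61 mGal
Free-air anomaly = 982396.105 − 982643.47 + (253.61) = 6.245 mGal
Bouguer slab correction = 0.04193 × 2.01 × 821.8 = 69.26 mGal
Simple Bouguer anomaly = 6.245 − (69.26) = -63.015 mGal
Complete Bouguer anomaly = -63.015 + 0.82 = -62.195 mGal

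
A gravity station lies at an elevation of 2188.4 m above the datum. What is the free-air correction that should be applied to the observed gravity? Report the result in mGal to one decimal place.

Free-air correction = 0.3086 × 2188.4 = 675.3 mGal

675.3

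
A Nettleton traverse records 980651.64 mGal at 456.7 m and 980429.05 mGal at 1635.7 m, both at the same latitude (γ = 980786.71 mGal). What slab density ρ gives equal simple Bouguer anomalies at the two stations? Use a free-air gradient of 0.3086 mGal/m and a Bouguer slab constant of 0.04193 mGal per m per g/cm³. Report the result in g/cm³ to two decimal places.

Δg_obs = 980429.05 − 980651.64 = -222.59 mGal over Δh = 1635.7 − 456.7 = 1179.0 m
Equal Bouguer anomalies ⇒ Δg_obs + (0.3086 − 0.04193ρ)·Δh = 0
0.3086 − 0.04193ρ = −Δg_obs/Δh = 0.18880
ρ = (0.3086 − 0.18880) / 0.04193 = 2.86 g/cm³

2.86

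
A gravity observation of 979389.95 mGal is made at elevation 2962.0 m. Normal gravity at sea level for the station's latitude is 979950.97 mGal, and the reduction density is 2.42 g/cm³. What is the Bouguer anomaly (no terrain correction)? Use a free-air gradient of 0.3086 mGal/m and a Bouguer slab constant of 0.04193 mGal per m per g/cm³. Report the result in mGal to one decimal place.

52.5

Free-air correction = 0.3086 × 2962.0 = 914.07 mGal
Free-air anomaly = 979389.95 − 979950.97 + (914.07) = 353.05 mGal
Bouguer slab correction = 0.04193 × 2.42 × 2962.0 = 300.56 mGal
Simple Bouguer anomaly = 353.05 − (300.56) = 52.49 mGal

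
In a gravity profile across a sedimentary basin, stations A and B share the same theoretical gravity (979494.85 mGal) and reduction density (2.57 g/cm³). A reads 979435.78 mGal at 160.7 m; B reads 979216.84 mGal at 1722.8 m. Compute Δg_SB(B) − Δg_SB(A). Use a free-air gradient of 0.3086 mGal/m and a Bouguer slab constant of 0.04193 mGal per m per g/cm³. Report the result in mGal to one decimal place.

94.8

Δg_SB(A) = 979435.78 − 979494.85 + 0.3086×160.7 − 0.04193×2.57×160.7 = -26.80 mGal
Δg_SB(B) = 979216.84 − 979494.85 + 0.3086×1722.8 − 0.04193×2.57×1722.8 = 68.00 mGal
Difference = 68.00 − (-26.80) = 94.80 mGal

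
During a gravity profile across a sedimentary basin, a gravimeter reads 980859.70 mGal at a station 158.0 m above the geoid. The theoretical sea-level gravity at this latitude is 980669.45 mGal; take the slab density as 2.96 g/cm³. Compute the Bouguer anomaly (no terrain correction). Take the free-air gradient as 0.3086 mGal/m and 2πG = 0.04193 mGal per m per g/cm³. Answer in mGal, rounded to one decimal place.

219.4

Free-air correction = 0.3086 × 158.0 = 48.76 mGal
Free-air anomaly = 980859.70 − 980669.45 + (48.76) = 239.01 mGal
Bouguer slab correction = 0.04193 × 2.96 × 158.0 = 19.61 mGal
Simple Bouguer anomaly = 239.01 − (19.61) = 219.40 mGal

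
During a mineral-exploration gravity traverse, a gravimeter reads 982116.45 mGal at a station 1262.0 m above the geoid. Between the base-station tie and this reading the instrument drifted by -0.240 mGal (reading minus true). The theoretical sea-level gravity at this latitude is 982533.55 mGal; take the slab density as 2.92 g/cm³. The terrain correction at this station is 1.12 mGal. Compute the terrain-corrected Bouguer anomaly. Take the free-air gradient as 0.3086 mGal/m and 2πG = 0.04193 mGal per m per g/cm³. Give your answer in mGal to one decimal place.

Drift-corrected reading = 982116.45 − (-0.240) = 982116.690 mGal
Free-air correction = 0.3086 × 1262.0 = 389.45 mGal
Free-air anomaly = 982116.690 − 982533.55 + (389.45) = -27.410 mGal
Bouguer slab correction = 0.04193 × 2.92 × 1262.0 = 154.51 mGal
Simple Bouguer anomaly = -27.410 − (154.51) = -181.920 mGal
Complete Bouguer anomaly = -181.920 + 1.12 = -180.800 mGal

-180.8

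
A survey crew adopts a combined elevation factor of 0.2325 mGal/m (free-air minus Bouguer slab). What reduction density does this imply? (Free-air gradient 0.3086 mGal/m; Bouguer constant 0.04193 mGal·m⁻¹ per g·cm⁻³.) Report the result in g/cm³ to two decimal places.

1.81

0.2325 = 0.3086 − 0.04193 × ρ
ρ = (0.3086 − 0.2325) / 0.04193 = 1.81 g/cm³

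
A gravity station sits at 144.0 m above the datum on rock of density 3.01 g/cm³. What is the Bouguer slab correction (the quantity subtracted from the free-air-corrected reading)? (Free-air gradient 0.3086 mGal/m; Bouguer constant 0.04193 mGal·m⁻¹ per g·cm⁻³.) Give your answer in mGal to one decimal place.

Bouguer slab correction = 0.04193 × 3.01 × 144.0 = 18.2 mGal

18.2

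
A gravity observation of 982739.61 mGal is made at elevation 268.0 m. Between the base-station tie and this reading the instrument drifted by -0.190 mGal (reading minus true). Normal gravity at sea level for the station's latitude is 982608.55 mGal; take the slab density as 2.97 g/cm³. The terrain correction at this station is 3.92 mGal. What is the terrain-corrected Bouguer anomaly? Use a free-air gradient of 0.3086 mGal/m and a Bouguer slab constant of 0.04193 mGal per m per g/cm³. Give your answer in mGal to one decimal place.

Drift-corrected reading = 982739.61 − (-0.190) = 982739.800 mGal
Free-air correction = 0.3086 × 268.0 = 82.70 mGal
Free-air anomaly = 982739.800 − 982608.55 + (82.70) = 213.950 mGal
Bouguer slab correction = 0.04193 × 2.97 × 268.0 = 33.37 mGal
Simple Bouguer anomaly = 213.950 − (33.37) = 180.580 mGal
Complete Bouguer anomaly = 180.580 + 3.92 = 184.500 mGal

184.5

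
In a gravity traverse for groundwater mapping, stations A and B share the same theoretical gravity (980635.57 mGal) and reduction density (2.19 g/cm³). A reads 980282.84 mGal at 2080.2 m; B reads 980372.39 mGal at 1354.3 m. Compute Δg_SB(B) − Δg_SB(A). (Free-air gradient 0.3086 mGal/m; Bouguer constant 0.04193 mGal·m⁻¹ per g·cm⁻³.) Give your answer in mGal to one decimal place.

-67.8

Δg_SB(A) = 980282.84 − 980635.57 + 0.3086×2080.2 − 0.04193×2.19×2080.2 = 98.20 mGal
Δg_SB(B) = 980372.39 − 980635.57 + 0.3086×1354.3 − 0.04193×2.19×1354.3 = 30.40 mGal
Difference = 30.40 − (98.20) = -67.80 mGal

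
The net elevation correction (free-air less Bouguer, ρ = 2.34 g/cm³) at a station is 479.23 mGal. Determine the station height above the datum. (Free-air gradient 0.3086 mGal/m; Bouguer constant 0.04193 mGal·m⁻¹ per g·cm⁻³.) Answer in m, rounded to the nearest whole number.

2277

Combined gradient = 0.3086 − 0.04193 × 2.34 = 0.2104838 mGal/m
h = 479.23 / 0.2104838 = 2276.80 m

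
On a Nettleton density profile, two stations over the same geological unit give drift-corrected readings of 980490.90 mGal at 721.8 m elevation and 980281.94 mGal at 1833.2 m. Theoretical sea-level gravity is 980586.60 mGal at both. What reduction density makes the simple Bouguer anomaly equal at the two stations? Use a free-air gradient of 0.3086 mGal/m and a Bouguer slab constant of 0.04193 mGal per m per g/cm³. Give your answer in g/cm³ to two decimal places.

Δg_obs = 980281.94 − 980490.90 = -208.96 mGal over Δh = 1833.2 − 721.8 = 1111.4 m
Equal Bouguer anomalies ⇒ Δg_obs + (0.3086 − 0.04193ρ)·Δh = 0
0.3086 − 0.04193ρ = −Δg_obs/Δh = 0.18802
ρ = (0.3086 − 0.18802) / 0.04193 = 2.88 g/cm³

2.88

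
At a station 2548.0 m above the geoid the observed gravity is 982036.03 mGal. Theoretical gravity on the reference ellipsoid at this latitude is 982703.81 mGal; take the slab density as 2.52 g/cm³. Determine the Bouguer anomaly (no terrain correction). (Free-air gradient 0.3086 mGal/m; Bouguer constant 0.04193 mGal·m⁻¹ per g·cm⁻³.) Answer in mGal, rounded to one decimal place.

Free-air correction = 0.3086 × 2548.0 = 786.31 mGal
Free-air anomaly = 982036.03 − 982703.81 + (786.31) = 118.53 mGal
Bouguer slab correction = 0.04193 × 2.52 × 2548.0 = 269.23 mGal
Simple Bouguer anomaly = 118.53 − (269.23) = -150.70 mGal

-150.7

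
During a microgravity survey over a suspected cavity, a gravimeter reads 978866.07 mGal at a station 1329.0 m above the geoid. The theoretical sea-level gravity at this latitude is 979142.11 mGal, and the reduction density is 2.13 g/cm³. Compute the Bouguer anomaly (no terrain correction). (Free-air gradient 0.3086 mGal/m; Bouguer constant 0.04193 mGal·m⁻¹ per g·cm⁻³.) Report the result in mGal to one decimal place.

15.4

Free-air correction = 0.3086 × 1329.0 = 410.13 mGal
Free-air anomaly = 978866.07 − 979142.11 + (410.13) = 134.09 mGal
Bouguer slab correction = 0.04193 × 2.13 × 1329.0 = 118.69 mGal
Simple Bouguer anomaly = 134.09 − (118.69) = 15.40 mGal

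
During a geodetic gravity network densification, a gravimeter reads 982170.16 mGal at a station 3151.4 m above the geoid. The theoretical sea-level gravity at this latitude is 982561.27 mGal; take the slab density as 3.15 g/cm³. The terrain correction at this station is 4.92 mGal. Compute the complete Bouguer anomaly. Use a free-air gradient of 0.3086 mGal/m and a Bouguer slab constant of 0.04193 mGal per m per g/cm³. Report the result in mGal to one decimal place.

Free-air correction = 0.3086 × 3151.4 = 972.52 mGal
Free-air anomaly = 982170.16 − 982561.27 + (972.52) = 581.41 mGal
Bouguer slab correction = 0.04193 × 3.15 × 3151.4 = 416.24 mGal
Simple Bouguer anomaly = 581.41 − (416.24) = 165.17 mGal
Complete Bouguer anomaly = 165.17 + 4.92 = 170.09 mGal

170.1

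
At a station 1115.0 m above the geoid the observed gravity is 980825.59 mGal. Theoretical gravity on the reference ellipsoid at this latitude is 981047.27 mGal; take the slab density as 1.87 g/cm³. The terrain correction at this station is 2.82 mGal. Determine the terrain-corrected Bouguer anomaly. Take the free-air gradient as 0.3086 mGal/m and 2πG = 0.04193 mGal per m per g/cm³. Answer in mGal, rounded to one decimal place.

Free-air correction = 0.3086 × 1115.0 = 344.09 mGal
Free-air anomaly = 980825.59 − 981047.27 + (344.09) = 122.41 mGal
Bouguer slab correction = 0.04193 × 1.87 × 1115.0 = 87.43 mGal
Simple Bouguer anomaly = 122.41 − (87.43) = 34.98 mGal
Complete Bouguer anomaly = 34.98 + 2.82 = 37.80 mGal

37.8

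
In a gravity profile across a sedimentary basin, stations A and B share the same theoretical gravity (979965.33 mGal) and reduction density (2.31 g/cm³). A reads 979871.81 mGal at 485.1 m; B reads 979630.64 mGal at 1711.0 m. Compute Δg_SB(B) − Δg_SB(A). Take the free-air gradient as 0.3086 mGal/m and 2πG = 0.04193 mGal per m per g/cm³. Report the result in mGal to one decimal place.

18.4

Δg_SB(A) = 979871.81 − 979965.33 + 0.3086×485.1 − 0.04193×2.31×485.1 = 9.20 mGal
Δg_SB(B) = 979630.64 − 979965.33 + 0.3086×1711.0 − 0.04193×2.31×1711.0 = 27.60 mGal
Difference = 27.60 − (9.20) = 18.40 mGal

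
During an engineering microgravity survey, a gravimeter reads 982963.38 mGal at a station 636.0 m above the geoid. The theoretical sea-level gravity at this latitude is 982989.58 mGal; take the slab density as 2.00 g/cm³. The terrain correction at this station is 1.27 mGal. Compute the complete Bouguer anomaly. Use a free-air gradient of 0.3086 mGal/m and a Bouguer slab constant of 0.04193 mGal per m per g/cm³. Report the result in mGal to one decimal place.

118.0

Free-air correction = 0.3086 × 636.0 = 196.27 mGal
Free-air anomaly = 982963.38 − 982989.58 + (196.27) = 170.07 mGal
Bouguer slab correction = 0.04193 × 2.00 × 636.0 = 53.33 mGal
Simple Bouguer anomaly = 170.07 − (53.33) = 116.74 mGal
Complete Bouguer anomaly = 116.74 + 1.27 = 118.01 mGal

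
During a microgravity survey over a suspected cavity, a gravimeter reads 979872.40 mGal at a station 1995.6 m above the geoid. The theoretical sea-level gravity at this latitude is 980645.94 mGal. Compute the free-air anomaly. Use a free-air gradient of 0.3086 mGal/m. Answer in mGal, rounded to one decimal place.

Free-air correction = 0.3086 × 1995.6 = 615.84 mGal
Free-air anomaly = 979872.40 − 980645.94 + (615.84) = -157.70 mGal

-157.7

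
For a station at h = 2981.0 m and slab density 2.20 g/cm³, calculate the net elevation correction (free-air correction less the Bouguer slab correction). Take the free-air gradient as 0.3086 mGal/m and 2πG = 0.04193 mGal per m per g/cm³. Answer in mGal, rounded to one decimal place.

Combined gradient = 0.3086 − 0.04193 × 2.20 = 0.2163540 mGal/m
Combined elevation correction = 0.2163540 × 2981.0 = 645.0 mGal

645.0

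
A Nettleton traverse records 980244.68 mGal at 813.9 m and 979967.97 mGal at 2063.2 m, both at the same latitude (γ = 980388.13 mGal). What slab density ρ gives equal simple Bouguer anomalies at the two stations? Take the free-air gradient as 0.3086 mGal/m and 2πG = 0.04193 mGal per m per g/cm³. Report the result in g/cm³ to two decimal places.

2.08

Δg_obs = 979967.97 − 980244.68 = -276.71 mGal over Δh = 2063.2 − 813.9 = 1249.3 m
Equal Bouguer anomalies ⇒ Δg_obs + (0.3086 − 0.04193ρ)·Δh = 0
0.3086 − 0.04193ρ = −Δg_obs/Δh = 0.22149
ρ = (0.3086 − 0.22149) / 0.04193 = 2.08 g/cm³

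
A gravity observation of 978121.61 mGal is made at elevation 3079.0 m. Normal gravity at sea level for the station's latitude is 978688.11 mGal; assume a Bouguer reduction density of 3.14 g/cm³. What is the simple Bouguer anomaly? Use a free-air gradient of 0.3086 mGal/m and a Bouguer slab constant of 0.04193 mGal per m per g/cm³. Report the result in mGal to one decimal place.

-21.7

Free-air correction = 0.3086 × 3079.0 = 950.18 mGal
Free-air anomaly = 978121.61 − 978688.11 + (950.18) = 383.68 mGal
Bouguer slab correction = 0.04193 × 3.14 × 3079.0 = 405.38 mGal
Simple Bouguer anomaly = 383.68 − (405.38) = -21.70 mGal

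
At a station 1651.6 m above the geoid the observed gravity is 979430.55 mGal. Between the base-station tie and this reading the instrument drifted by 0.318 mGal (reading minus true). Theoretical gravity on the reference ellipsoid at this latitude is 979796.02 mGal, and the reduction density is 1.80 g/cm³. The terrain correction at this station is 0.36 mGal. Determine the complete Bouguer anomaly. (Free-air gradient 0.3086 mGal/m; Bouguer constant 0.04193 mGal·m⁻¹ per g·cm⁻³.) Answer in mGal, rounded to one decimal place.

19.6

Drift-corrected reading = 979430.55 − (0.318) = 979430.232 mGal
Free-air correction = 0.3086 × 1651.6 = 509.68 mGal
Free-air anomaly = 979430.232 − 979796.02 + (509.68) = 143.892 mGal
Bouguer slab correction = 0.04193 × 1.80 × 1651.6 = 124.65 mGal
Simple Bouguer anomaly = 143.892 − (124.65) = 19.242 mGal
Complete Bouguer anomaly = 19.242 + 0.36 = 19.602 mGal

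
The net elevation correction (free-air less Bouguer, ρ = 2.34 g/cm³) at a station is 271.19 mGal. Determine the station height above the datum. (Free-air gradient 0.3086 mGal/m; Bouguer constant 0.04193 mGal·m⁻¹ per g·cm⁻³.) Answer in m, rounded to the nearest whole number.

1288

Combined gradient = 0.3086 − 0.04193 × 2.34 = 0.2104838 mGal/m
h = 271.19 / 0.2104838 = 1288.41 m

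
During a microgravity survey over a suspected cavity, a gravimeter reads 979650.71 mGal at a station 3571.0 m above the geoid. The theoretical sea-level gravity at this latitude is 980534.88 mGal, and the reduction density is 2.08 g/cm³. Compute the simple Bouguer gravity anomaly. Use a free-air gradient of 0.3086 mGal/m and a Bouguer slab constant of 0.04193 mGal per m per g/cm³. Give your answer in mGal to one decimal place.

Free-air correction = 0.3086 × 3571.0 = 1102.01 mGal
Free-air anomaly = 979650.71 − 980534.88 + (1102.01) = 217.84 mGal
Bouguer slab correction = 0.04193 × 2.08 × 3571.0 = 311.44 mGal
Simple Bouguer anomaly = 217.84 − (311.44) = -93.60 mGal

-93.6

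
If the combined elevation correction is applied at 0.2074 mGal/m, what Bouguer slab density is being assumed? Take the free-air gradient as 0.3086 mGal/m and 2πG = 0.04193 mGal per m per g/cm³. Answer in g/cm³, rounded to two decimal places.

2.41

0.2074 = 0.3086 − 0.04193 × ρ
ρ = (0.3086 − 0.2074) / 0.04193 = 2.41 g/cm³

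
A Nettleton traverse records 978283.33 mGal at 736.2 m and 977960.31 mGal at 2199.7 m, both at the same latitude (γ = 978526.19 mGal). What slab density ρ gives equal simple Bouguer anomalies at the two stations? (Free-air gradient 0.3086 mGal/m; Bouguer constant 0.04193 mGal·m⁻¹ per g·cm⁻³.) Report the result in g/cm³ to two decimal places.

2.10

Δg_obs = 977960.31 − 978283.33 = -323.02 mGal over Δh = 2199.7 − 736.2 = 1463.5 m
Equal Bouguer anomalies ⇒ Δg_obs + (0.3086 − 0.04193ρ)·Δh = 0
0.3086 − 0.04193ρ = −Δg_obs/Δh = 0.22072
ρ = (0.3086 − 0.22072) / 0.04193 = 2.10 g/cm³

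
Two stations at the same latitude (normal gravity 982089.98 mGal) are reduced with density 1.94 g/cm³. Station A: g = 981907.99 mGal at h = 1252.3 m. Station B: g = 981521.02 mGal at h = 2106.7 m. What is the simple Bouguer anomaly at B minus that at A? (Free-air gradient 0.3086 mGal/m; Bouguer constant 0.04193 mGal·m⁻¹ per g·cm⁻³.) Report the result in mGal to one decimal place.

Δg_SB(A) = 981907.99 − 982089.98 + 0.3086×1252.3 − 0.04193×1.94×1252.3 = 102.60 mGal
Δg_SB(B) = 981521.02 − 982089.98 + 0.3086×2106.7 − 0.04193×1.94×2106.7 = -90.20 mGal
Difference = -90.20 − (102.60) = -192.80 mGal

-192.8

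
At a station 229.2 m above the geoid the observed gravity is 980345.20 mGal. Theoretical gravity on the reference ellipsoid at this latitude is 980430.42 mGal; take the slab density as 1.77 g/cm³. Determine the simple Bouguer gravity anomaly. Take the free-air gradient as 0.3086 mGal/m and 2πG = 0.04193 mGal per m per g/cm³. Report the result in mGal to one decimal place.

Free-air correction = 0.3086 × 229.2 = 70.73 mGal
Free-air anomaly = 980345.20 − 980430.42 + (70.73) = -14.49 mGal
Bouguer slab correction = 0.04193 × 1.77 × 229.2 = 17.01 mGal
Simple Bouguer anomaly = -14.49 − (17.01) = -31.50 mGal

-31.5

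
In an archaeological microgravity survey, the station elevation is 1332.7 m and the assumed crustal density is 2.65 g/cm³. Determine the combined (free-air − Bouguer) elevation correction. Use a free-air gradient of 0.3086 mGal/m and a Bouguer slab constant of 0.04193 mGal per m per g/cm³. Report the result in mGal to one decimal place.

263.2

Combined gradient = 0.3086 − 0.04193 × 2.65 = 0.1974855 mGal/m
Combined elevation correction = 0.1974855 × 1332.7 = 263.2 mGal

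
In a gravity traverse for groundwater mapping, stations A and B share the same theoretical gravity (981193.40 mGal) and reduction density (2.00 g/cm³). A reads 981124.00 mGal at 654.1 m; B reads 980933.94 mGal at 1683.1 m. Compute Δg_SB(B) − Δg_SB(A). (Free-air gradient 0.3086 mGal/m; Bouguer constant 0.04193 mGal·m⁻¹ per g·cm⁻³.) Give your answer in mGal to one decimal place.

41.2

Δg_SB(A) = 981124.00 − 981193.40 + 0.3086×654.1 − 0.04193×2.00×654.1 = 77.60 mGal
Δg_SB(B) = 980933.94 − 981193.40 + 0.3086×1683.1 − 0.04193×2.00×1683.1 = 118.80 mGal
Difference = 118.80 − (77.60) = 41.20 mGal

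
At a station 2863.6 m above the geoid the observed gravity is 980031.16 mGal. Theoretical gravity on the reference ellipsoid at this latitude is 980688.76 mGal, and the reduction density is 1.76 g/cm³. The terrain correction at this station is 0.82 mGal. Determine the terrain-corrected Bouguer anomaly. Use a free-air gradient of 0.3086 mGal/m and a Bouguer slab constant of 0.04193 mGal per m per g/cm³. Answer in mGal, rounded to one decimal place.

Free-air correction = 0.3086 × 2863.6 = 883.71 mGal
Free-air anomaly = 980031.16 − 980688.76 + (883.71) = 226.11 mGal
Bouguer slab correction = 0.04193 × 1.76 × 2863.6 = 211.32 mGal
Simple Bouguer anomaly = 226.11 − (211.32) = 14.79 mGal
Complete Bouguer anomaly = 14.79 + 0.82 = 15.61 mGal

15.6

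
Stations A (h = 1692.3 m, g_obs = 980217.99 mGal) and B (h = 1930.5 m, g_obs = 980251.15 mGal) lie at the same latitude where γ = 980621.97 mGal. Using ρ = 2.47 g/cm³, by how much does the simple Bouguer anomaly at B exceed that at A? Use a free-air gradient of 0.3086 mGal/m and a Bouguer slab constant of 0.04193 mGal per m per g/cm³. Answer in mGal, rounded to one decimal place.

82.0

Δg_SB(A) = 980217.99 − 980621.97 + 0.3086×1692.3 − 0.04193×2.47×1692.3 = -57.00 mGal
Δg_SB(B) = 980251.15 − 980621.97 + 0.3086×1930.5 − 0.04193×2.47×1930.5 = 25.00 mGal
Difference = 25.00 − (-57.00) = 82.00 mGal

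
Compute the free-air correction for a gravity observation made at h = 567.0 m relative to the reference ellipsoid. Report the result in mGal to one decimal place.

175.0

Free-air correction = 0.3086 × 567.0 = 175.0 mGal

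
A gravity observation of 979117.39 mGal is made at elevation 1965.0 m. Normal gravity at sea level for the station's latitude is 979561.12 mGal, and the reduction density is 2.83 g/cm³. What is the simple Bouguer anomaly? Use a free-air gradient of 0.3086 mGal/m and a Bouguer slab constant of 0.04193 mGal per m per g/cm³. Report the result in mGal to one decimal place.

Free-air correction = 0.3086 × 1965.0 = 606.40 mGal
Free-air anomaly = 979117.39 − 979561.12 + (606.40) = 162.67 mGal
Bouguer slab correction = 0.04193 × 2.83 × 1965.0 = 233.17 mGal
Simple Bouguer anomaly = 162.67 − (233.17) = -70.50 mGal

-70.5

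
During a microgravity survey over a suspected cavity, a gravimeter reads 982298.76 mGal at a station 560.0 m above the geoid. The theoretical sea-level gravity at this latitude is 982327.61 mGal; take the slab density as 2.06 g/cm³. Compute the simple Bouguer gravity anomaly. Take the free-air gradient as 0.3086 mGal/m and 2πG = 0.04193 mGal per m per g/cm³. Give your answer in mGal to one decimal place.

Free-air correction = 0.3086 × 560.0 = 172.82 mGal
Free-air anomaly = 982298.76 − 982327.61 + (172.82) = 143.97 mGal
Bouguer slab correction = 0.04193 × 2.06 × 560.0 = 48.37 mGal
Simple Bouguer anomaly = 143.97 − (48.37) = 95.60 mGal

95.6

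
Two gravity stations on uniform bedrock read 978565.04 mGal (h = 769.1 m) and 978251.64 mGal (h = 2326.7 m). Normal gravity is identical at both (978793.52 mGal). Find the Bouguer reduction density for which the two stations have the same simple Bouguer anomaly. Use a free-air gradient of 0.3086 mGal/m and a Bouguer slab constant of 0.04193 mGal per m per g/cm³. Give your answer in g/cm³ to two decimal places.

2.56

Δg_obs = 978251.64 − 978565.04 = -313.40 mGal over Δh = 2326.7 − 769.1 = 1557.6 m
Equal Bouguer anomalies ⇒ Δg_obs + (0.3086 − 0.04193ρ)·Δh = 0
0.3086 − 0.04193ρ = −Δg_obs/Δh = 0.20121
ρ = (0.3086 − 0.20121) / 0.04193 = 2.56 g/cm³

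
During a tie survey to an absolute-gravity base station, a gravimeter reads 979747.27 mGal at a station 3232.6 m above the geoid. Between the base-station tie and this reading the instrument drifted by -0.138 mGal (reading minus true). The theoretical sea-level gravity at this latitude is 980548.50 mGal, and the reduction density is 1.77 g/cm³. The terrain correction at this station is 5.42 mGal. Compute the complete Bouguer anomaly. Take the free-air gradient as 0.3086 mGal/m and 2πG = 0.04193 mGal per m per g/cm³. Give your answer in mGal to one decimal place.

-38.0

Drift-corrected reading = 979747.27 − (-0.138) = 979747.408 mGal
Free-air correction = 0.3086 × 3232.6 = 997.58 mGal
Free-air anomaly = 979747.408 − 980548.50 + (997.58) = 196.488 mGal
Bouguer slab correction = 0.04193 × 1.77 × 3232.6 = 239.91 mGal
Simple Bouguer anomaly = 196.488 − (239.91) = -43.422 mGal
Complete Bouguer anomaly = -43.422 + 5.42 = -38.002 mGal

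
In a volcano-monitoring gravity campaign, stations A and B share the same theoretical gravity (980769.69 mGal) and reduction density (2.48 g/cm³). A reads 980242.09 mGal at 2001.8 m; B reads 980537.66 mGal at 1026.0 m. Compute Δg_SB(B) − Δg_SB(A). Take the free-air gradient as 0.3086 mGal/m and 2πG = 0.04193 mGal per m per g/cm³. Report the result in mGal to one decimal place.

Δg_SB(A) = 980242.09 − 980769.69 + 0.3086×2001.8 − 0.04193×2.48×2001.8 = -118.00 mGal
Δg_SB(B) = 980537.66 − 980769.69 + 0.3086×1026.0 − 0.04193×2.48×1026.0 = -22.10 mGal
Difference = -22.10 − (-118.00) = 95.90 mGal

95.9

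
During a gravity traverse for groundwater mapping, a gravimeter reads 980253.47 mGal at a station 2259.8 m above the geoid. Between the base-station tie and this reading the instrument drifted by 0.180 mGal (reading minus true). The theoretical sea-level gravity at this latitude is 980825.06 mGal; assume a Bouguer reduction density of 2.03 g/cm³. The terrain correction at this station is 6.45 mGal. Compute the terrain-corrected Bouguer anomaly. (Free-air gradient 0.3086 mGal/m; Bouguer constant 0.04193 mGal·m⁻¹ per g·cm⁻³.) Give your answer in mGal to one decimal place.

Drift-corrected reading = 980253.47 − (0.180) = 980253.290 mGal
Free-air correction = 0.3086 × 2259.8 = 697.37 mGal
Free-air anomaly = 980253.290 − 980825.06 + (697.37) = 125.600 mGal
Bouguer slab correction = 0.04193 × 2.03 × 2259.8 = 192.35 mGal
Simple Bouguer anomaly = 125.600 − (192.35) = -66.750 mGal
Complete Bouguer anomaly = -66.750 + 6.45 = -60.300 mGal

-60.3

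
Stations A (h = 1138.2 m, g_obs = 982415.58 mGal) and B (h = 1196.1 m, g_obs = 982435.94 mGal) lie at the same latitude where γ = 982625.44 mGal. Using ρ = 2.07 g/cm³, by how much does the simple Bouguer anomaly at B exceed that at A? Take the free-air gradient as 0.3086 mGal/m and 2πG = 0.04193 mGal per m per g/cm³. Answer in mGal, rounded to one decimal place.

33.2

Δg_SB(A) = 982415.58 − 982625.44 + 0.3086×1138.2 − 0.04193×2.07×1138.2 = 42.60 mGal
Δg_SB(B) = 982435.94 − 982625.44 + 0.3086×1196.1 − 0.04193×2.07×1196.1 = 75.80 mGal
Difference = 75.80 − (42.60) = 33.20 mGal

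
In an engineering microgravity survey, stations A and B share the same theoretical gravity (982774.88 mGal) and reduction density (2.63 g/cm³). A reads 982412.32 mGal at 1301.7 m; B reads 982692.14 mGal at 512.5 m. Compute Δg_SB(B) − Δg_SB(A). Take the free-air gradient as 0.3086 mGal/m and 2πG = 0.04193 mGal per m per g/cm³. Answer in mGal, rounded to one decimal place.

Δg_SB(A) = 982412.32 − 982774.88 + 0.3086×1301.7 − 0.04193×2.63×1301.7 = -104.40 mGal
Δg_SB(B) = 982692.14 − 982774.88 + 0.3086×512.5 − 0.04193×2.63×512.5 = 18.90 mGal
Difference = 18.90 − (-104.40) = 123.30 mGal

123.3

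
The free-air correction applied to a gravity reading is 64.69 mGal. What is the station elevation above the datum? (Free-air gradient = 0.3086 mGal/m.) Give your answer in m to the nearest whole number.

210

h = 64.69 / 0.3086 = 209.62 m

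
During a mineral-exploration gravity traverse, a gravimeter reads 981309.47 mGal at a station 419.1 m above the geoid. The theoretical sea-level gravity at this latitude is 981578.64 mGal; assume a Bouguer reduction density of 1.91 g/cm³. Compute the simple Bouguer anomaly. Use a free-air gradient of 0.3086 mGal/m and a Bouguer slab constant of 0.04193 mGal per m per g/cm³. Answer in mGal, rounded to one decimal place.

-173.4

Free-air correction = 0.3086 × 419.1 = 129.33 mGal
Free-air anomaly = 981309.47 − 981578.64 + (129.33) = -139.84 mGal
Bouguer slab correction = 0.04193 × 1.91 × 419.1 = 33.56 mGal
Simple Bouguer anomaly = -139.84 − (33.56) = -173.40 mGal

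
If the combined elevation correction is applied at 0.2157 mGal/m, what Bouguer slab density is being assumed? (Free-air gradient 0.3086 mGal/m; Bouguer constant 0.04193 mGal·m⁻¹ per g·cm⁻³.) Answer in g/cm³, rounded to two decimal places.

0.2157 = 0.3086 − 0.04193 × ρ
ρ = (0.3086 − 0.2157) / 0.04193 = 2.22 g/cm³

2.22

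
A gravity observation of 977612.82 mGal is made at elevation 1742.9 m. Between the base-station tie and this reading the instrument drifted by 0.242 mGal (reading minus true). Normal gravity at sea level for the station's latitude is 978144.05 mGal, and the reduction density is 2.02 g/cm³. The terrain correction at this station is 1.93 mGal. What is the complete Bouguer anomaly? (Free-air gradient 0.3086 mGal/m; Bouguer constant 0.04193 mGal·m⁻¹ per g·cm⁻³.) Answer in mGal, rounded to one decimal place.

-139.3

Drift-corrected reading = 977612.82 − (0.242) = 977612.578 mGal
Free-air correction = 0.3086 × 1742.9 = 537.86 mGal
Free-air anomaly = 977612.578 − 978144.05 + (537.86) = 6.388 mGal
Bouguer slab correction = 0.04193 × 2.02 × 1742.9 = 147.62 mGal
Simple Bouguer anomaly = 6.388 − (147.62) = -141.232 mGal
Complete Bouguer anomaly = -141.232 + 1.93 = -139.302 mGal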